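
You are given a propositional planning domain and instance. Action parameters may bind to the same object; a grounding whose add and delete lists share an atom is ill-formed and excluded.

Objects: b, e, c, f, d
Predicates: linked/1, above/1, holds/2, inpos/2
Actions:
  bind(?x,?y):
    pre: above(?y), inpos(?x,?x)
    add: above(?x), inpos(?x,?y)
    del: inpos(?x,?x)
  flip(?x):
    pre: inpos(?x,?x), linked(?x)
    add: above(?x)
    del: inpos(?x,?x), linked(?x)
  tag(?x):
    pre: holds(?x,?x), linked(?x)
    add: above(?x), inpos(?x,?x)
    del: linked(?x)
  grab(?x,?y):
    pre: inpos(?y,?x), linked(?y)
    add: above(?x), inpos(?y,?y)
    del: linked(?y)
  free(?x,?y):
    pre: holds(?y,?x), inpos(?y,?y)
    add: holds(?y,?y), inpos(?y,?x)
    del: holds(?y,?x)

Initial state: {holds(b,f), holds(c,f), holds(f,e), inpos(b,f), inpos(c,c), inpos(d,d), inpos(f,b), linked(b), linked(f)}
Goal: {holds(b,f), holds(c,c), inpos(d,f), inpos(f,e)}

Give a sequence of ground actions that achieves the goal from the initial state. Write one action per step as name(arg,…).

grab(b,f); grab(f,b); bind(d,f); free(e,f); free(f,c)

1. grab(b,f)  →  {above(b), holds(b,f), holds(c,f), holds(f,e), inpos(b,f), inpos(c,c), inpos(d,d), inpos(f,b), inpos(f,f), linked(b)}
2. grab(f,b)  →  {above(b), above(f), holds(b,f), holds(c,f), holds(f,e), inpos(b,b), inpos(b,f), inpos(c,c), inpos(d,d), inpos(f,b), inpos(f,f)}
3. bind(d,f)  →  {above(b), above(d), above(f), holds(b,f), holds(c,f), holds(f,e), inpos(b,b), inpos(b,f), inpos(c,c), inpos(d,f), inpos(f,b), inpos(f,f)}
4. free(e,f)  →  {above(b), above(d), above(f), holds(b,f), holds(c,f), holds(f,f), inpos(b,b), inpos(b,f), inpos(c,c), inpos(d,f), inpos(f,b), inpos(f,e), inpos(f,f)}
5. free(f,c)  →  {above(b), above(d), above(f), holds(b,f), holds(c,c), holds(f,f), inpos(b,b), inpos(b,f), inpos(c,c), inpos(c,f), inpos(d,f), inpos(f,b), inpos(f,e), inpos(f,f)}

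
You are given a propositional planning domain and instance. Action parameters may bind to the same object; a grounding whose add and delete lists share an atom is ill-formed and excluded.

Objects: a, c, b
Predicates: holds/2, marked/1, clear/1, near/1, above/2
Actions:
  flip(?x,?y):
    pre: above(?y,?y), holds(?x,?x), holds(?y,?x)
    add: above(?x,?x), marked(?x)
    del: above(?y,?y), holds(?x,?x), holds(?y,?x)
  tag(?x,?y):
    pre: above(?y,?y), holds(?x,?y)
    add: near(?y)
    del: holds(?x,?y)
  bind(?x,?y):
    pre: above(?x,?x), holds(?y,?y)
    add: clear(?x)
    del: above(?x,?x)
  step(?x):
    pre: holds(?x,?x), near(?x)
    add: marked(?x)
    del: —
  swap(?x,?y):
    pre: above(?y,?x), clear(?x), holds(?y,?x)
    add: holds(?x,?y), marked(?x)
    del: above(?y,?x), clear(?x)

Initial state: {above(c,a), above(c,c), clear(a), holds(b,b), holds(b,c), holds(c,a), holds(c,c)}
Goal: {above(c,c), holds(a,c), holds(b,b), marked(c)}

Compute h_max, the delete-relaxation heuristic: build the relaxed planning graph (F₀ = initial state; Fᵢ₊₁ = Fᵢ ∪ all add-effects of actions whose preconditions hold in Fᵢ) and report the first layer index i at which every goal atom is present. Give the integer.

2

F0 = init (7 atoms)
F1 = F0 ∪ {clear(c), holds(a,c), marked(a), near(c)}  (11 atoms)
F2 = F1 ∪ {marked(c)}  (12 atoms)
goal ⊆ F2  ⇒  h_max = 2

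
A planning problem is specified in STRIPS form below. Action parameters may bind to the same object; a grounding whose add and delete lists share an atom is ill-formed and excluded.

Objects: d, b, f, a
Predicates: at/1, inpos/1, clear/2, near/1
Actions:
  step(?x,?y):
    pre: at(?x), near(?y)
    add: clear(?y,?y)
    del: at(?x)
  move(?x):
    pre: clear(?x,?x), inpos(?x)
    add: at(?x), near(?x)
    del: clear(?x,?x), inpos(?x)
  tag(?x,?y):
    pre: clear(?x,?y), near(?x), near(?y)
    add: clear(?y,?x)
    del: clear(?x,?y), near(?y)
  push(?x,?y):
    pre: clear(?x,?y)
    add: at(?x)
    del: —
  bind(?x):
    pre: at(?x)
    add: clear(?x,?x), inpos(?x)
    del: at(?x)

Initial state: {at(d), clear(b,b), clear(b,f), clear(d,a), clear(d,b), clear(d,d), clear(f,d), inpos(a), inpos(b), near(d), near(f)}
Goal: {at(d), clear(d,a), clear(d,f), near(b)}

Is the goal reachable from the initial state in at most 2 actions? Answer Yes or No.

1. move(b)  →  {at(b), at(d), clear(b,f), clear(d,a), clear(d,b), clear(d,d), clear(f,d), inpos(a), near(b), near(d), near(f)}
2. tag(f,d)  →  {at(b), at(d), clear(b,f), clear(d,a), clear(d,b), clear(d,d), clear(d,f), inpos(a), near(b), near(f)}
optimal plan length = 2; 2 ≤ 2

Yes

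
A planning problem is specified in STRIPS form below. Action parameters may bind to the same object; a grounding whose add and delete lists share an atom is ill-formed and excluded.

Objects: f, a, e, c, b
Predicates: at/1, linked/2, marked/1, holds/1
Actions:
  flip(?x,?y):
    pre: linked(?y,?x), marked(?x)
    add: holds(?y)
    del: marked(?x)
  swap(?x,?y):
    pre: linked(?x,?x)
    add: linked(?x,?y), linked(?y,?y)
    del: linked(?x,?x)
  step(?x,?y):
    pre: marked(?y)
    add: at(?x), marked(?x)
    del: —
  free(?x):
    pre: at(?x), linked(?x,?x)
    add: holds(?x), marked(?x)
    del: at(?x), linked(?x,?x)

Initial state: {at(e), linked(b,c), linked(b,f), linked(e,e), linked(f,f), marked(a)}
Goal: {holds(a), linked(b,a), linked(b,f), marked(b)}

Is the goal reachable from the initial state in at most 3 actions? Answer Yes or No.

1. swap(f,b)  →  {at(e), linked(b,b), linked(b,c), linked(b,f), linked(e,e), linked(f,b), marked(a)}
2. swap(b,a)  →  {at(e), linked(a,a), linked(b,a), linked(b,c), linked(b,f), linked(e,e), linked(f,b), marked(a)}
3. step(b,a)  →  {at(b), at(e), linked(a,a), linked(b,a), linked(b,c), linked(b,f), linked(e,e), linked(f,b), marked(a), marked(b)}
4. flip(a,a)  →  {at(b), at(e), holds(a), linked(a,a), linked(b,a), linked(b,c), linked(b,f), linked(e,e), linked(f,b), marked(b)}
optimal plan length = 4; 4 > 3

No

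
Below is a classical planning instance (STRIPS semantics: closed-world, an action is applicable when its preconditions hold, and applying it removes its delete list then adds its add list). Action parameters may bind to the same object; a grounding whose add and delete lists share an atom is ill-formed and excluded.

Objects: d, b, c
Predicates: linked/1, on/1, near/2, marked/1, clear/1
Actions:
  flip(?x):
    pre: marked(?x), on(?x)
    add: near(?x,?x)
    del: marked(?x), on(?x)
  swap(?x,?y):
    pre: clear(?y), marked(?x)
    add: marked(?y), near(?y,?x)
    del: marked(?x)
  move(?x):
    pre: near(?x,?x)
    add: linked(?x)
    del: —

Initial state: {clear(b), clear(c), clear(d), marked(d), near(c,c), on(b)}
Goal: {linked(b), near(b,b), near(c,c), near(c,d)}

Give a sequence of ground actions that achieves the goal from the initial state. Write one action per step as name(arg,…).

swap(d,c); swap(c,b); flip(b); move(b)

1. swap(d,c)  →  {clear(b), clear(c), clear(d), marked(c), near(c,c), near(c,d), on(b)}
2. swap(c,b)  →  {clear(b), clear(c), clear(d), marked(b), near(b,c), near(c,c), near(c,d), on(b)}
3. flip(b)  →  {clear(b), clear(c), clear(d), near(b,b), near(b,c), near(c,c), near(c,d)}
4. move(b)  →  {clear(b), clear(c), clear(d), linked(b), near(b,b), near(b,c), near(c,c), near(c,d)}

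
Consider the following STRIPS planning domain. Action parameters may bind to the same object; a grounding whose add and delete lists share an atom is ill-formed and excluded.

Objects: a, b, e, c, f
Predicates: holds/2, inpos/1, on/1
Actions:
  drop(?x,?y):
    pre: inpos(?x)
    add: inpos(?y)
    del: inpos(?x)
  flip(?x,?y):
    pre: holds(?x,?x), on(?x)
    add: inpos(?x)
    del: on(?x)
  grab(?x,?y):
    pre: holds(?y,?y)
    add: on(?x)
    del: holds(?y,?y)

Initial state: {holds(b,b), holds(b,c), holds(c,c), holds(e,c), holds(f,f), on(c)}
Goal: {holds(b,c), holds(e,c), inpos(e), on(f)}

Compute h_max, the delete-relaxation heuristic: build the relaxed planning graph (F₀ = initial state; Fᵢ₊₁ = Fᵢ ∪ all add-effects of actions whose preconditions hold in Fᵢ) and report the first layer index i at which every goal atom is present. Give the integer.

F0 = init (6 atoms)
F1 = F0 ∪ {inpos(c), on(a), on(b), on(e), on(f)}  (11 atoms)
F2 = F1 ∪ {inpos(a), inpos(b), inpos(e), inpos(f)}  (15 atoms)
goal ⊆ F2  ⇒  h_max = 2

2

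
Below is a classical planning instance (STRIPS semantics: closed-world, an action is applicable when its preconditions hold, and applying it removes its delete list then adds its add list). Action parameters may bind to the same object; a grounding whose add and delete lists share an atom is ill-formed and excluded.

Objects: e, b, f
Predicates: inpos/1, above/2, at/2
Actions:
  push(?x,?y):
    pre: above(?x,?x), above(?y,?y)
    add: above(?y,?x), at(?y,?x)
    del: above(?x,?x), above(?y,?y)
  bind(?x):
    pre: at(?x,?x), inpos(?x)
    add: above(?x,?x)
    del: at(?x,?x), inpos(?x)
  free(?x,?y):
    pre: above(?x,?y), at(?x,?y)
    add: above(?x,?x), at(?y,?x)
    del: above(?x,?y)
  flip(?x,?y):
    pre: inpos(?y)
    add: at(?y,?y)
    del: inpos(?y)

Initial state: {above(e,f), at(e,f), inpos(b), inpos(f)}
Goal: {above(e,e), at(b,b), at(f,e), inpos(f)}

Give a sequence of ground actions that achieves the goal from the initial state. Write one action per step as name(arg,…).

1. free(e,f)  →  {above(e,e), at(e,f), at(f,e), inpos(b), inpos(f)}
2. flip(e,b)  →  {above(e,e), at(b,b), at(e,f), at(f,e), inpos(f)}

free(e,f); flip(e,b)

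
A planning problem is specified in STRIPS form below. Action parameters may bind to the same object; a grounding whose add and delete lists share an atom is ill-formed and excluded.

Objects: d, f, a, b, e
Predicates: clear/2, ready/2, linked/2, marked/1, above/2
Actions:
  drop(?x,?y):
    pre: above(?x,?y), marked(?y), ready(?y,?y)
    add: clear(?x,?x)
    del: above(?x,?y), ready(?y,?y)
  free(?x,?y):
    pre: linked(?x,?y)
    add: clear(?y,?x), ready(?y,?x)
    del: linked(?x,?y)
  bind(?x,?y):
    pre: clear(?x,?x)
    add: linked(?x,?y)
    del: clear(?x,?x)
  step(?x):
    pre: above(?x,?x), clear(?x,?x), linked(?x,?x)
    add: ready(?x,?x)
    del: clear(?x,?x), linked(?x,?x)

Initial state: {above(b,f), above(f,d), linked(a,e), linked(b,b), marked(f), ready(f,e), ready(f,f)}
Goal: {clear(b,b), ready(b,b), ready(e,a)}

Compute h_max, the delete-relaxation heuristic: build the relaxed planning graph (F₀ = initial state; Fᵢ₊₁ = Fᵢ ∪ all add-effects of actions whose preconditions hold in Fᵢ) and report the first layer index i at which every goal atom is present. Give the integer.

F0 = init (7 atoms)
F1 = F0 ∪ {clear(b,b), clear(e,a), ready(b,b), ready(e,a)}  (11 atoms)
goal ⊆ F1  ⇒  h_max = 1

1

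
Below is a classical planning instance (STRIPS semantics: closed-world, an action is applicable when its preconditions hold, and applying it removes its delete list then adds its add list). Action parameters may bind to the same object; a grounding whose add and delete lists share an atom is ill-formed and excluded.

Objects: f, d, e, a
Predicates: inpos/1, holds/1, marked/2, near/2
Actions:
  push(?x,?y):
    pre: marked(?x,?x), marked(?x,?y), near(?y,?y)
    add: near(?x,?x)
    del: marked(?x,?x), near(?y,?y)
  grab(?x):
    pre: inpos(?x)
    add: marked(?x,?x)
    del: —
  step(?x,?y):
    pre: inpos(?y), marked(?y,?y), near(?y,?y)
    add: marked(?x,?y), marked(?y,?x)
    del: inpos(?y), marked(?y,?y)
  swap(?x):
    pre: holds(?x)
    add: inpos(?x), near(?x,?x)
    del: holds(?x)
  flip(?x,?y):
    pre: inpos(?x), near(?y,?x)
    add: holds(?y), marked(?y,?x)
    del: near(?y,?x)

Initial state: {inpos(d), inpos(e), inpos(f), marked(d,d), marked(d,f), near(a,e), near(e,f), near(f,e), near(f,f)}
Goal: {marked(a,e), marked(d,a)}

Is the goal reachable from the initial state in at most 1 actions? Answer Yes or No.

No

1. push(d,f)  →  {inpos(d), inpos(e), inpos(f), marked(d,f), near(a,e), near(d,d), near(e,f), near(f,e)}
2. grab(d)  →  {inpos(d), inpos(e), inpos(f), marked(d,d), marked(d,f), near(a,e), near(d,d), near(e,f), near(f,e)}
3. step(a,d)  →  {inpos(e), inpos(f), marked(a,d), marked(d,a), marked(d,f), near(a,e), near(d,d), near(e,f), near(f,e)}
4. flip(e,a)  →  {holds(a), inpos(e), inpos(f), marked(a,d), marked(a,e), marked(d,a), marked(d,f), near(d,d), near(e,f), near(f,e)}
optimal plan length = 4; 4 > 1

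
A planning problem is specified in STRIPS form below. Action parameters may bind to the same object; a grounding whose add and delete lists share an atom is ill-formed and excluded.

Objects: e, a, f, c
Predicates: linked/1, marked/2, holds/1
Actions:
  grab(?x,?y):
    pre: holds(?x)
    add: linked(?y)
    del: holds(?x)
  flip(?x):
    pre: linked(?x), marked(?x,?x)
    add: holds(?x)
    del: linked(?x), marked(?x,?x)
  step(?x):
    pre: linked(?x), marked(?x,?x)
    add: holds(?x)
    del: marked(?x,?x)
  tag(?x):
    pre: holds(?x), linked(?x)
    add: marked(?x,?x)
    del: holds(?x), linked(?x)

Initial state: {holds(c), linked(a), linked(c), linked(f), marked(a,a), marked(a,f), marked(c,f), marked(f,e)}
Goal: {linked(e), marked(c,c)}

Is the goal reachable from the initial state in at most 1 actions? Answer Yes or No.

1. flip(a)  →  {holds(a), holds(c), linked(c), linked(f), marked(a,f), marked(c,f), marked(f,e)}
2. grab(a,e)  →  {holds(c), linked(c), linked(e), linked(f), marked(a,f), marked(c,f), marked(f,e)}
3. tag(c)  →  {linked(e), linked(f), marked(a,f), marked(c,c), marked(c,f), marked(f,e)}
optimal plan length = 3; 3 > 1

No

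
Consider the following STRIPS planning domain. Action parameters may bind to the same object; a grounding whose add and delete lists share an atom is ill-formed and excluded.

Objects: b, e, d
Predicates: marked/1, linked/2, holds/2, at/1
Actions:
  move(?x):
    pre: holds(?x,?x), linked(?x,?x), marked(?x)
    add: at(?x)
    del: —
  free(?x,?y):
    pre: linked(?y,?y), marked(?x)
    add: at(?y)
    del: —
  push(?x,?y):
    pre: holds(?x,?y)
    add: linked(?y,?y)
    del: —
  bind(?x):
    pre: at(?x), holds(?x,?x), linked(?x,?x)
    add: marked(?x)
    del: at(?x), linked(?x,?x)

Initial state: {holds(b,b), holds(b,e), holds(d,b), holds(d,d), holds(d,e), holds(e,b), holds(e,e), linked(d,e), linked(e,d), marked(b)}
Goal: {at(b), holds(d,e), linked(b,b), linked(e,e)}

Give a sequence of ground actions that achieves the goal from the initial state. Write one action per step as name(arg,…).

1. push(b,b)  →  {holds(b,b), holds(b,e), holds(d,b), holds(d,d), holds(d,e), holds(e,b), holds(e,e), linked(b,b), linked(d,e), linked(e,d), marked(b)}
2. move(b)  →  {at(b), holds(b,b), holds(b,e), holds(d,b), holds(d,d), holds(d,e), holds(e,b), holds(e,e), linked(b,b), linked(d,e), linked(e,d), marked(b)}
3. push(b,e)  →  {at(b), holds(b,b), holds(b,e), holds(d,b), holds(d,d), holds(d,e), holds(e,b), holds(e,e), linked(b,b), linked(d,e), linked(e,d), linked(e,e), marked(b)}

push(b,b); move(b); push(b,e)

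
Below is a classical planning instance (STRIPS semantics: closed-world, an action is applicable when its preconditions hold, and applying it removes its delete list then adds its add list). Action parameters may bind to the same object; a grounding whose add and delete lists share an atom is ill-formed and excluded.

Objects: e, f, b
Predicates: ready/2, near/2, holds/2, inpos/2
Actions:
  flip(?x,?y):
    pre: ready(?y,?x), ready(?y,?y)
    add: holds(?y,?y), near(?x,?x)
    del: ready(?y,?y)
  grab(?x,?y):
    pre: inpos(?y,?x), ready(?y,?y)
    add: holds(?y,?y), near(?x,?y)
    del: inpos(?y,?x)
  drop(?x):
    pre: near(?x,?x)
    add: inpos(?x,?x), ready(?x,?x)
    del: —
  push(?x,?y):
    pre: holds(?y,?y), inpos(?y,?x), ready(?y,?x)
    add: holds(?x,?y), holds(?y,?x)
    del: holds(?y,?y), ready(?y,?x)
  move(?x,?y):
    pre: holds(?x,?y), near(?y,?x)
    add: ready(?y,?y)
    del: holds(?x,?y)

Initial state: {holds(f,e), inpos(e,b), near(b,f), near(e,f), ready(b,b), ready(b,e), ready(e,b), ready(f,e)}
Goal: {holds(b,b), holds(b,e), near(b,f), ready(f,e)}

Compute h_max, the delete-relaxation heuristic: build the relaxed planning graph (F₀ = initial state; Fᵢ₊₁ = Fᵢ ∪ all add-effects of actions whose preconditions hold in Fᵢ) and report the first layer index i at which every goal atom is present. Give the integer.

3

F0 = init (8 atoms)
F1 = F0 ∪ {holds(b,b), near(b,b), near(e,e), ready(e,e)}  (12 atoms)
F2 = F1 ∪ {holds(e,e), inpos(b,b), inpos(e,e), near(b,e)}  (16 atoms)
F3 = F2 ∪ {holds(b,e), holds(e,b)}  (18 atoms)
goal ⊆ F3  ⇒  h_max = 3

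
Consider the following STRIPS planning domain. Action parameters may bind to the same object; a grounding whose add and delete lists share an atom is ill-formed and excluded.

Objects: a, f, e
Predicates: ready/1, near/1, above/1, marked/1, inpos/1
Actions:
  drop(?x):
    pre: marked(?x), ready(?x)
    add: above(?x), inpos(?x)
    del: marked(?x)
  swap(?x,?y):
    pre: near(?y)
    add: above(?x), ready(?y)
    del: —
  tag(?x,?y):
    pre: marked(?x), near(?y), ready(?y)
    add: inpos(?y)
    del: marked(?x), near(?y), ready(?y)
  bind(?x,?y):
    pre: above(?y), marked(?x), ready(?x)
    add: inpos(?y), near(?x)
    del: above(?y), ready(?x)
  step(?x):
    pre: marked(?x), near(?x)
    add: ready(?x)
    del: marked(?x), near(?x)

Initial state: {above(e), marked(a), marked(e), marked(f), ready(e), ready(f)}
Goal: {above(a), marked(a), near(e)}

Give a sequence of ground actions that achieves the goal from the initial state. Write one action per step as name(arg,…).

bind(e,e); swap(a,e)

1. bind(e,e)  →  {inpos(e), marked(a), marked(e), marked(f), near(e), ready(f)}
2. swap(a,e)  →  {above(a), inpos(e), marked(a), marked(e), marked(f), near(e), ready(e), ready(f)}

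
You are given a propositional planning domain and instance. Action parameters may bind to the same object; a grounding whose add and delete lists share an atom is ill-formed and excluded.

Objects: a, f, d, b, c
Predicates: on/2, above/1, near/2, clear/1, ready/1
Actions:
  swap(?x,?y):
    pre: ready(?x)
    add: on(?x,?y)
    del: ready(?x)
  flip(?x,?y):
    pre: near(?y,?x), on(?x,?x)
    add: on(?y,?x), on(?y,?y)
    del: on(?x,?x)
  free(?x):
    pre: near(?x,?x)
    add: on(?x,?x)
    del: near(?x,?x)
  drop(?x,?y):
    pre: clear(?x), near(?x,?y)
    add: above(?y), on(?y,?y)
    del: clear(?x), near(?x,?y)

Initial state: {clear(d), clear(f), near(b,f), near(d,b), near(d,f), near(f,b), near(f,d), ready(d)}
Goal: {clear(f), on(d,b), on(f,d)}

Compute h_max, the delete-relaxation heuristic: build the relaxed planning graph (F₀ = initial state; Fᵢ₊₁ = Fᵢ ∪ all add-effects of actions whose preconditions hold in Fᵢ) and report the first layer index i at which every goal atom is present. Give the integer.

F0 = init (8 atoms)
F1 = F0 ∪ {above(b), above(d), above(f), on(b,b), on(d,a), on(d,b), on(d,c), on(d,d), on(d,f), on(f,f)}  (18 atoms)
F2 = F1 ∪ {on(b,f), on(f,b), on(f,d)}  (21 atoms)
goal ⊆ F2  ⇒  h_max = 2

2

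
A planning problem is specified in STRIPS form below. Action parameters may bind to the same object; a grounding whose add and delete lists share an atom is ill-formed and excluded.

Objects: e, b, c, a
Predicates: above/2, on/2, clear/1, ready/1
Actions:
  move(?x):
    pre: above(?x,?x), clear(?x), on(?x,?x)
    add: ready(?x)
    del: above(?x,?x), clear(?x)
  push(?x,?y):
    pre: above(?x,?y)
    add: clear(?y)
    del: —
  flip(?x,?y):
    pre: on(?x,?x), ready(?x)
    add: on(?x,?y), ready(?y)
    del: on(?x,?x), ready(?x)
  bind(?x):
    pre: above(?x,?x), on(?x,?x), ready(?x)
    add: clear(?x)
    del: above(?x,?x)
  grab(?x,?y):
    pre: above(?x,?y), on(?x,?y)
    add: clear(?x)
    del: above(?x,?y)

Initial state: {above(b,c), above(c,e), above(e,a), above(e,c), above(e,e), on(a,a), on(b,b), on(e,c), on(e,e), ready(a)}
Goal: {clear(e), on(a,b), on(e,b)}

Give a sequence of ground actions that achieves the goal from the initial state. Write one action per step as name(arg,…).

1. push(e,e)  →  {above(b,c), above(c,e), above(e,a), above(e,c), above(e,e), clear(e), on(a,a), on(b,b), on(e,c), on(e,e), ready(a)}
2. flip(a,b)  →  {above(b,c), above(c,e), above(e,a), above(e,c), above(e,e), clear(e), on(a,b), on(b,b), on(e,c), on(e,e), ready(b)}
3. flip(b,e)  →  {above(b,c), above(c,e), above(e,a), above(e,c), above(e,e), clear(e), on(a,b), on(b,e), on(e,c), on(e,e), ready(e)}
4. flip(e,b)  →  {above(b,c), above(c,e), above(e,a), above(e,c), above(e,e), clear(e), on(a,b), on(b,e), on(e,b), on(e,c), ready(b)}

push(e,e); flip(a,b); flip(b,e); flip(e,b)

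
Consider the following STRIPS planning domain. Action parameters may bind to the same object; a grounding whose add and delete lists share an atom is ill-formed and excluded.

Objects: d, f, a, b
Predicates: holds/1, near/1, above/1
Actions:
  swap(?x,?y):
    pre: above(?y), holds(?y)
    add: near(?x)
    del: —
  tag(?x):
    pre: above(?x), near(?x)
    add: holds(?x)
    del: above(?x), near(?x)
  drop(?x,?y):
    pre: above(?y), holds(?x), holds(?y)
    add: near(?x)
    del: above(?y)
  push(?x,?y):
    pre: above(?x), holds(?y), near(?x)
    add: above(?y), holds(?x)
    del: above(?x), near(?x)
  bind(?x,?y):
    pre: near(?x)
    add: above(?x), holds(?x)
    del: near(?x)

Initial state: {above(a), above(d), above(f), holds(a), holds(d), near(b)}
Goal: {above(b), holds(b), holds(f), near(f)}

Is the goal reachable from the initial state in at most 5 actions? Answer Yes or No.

1. swap(f,d)  →  {above(a), above(d), above(f), holds(a), holds(d), near(b), near(f)}
2. tag(f)  →  {above(a), above(d), holds(a), holds(d), holds(f), near(b)}
3. swap(f,d)  →  {above(a), above(d), holds(a), holds(d), holds(f), near(b), near(f)}
4. bind(b,d)  →  {above(a), above(b), above(d), holds(a), holds(b), holds(d), holds(f), near(f)}
optimal plan length = 4; 4 ≤ 5

Yes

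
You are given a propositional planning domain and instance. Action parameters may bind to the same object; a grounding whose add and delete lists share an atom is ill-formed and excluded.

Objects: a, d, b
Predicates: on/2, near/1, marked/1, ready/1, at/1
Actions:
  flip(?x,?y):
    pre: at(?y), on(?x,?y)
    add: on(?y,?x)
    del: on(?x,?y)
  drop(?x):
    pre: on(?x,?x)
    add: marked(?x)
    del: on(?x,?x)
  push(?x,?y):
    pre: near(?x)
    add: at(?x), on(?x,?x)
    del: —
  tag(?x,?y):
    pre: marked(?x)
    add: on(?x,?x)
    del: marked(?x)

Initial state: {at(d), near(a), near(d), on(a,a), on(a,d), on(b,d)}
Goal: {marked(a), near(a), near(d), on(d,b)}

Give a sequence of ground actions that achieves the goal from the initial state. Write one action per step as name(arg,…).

1. flip(b,d)  →  {at(d), near(a), near(d), on(a,a), on(a,d), on(d,b)}
2. drop(a)  →  {at(d), marked(a), near(a), near(d), on(a,d), on(d,b)}

flip(b,d); drop(a)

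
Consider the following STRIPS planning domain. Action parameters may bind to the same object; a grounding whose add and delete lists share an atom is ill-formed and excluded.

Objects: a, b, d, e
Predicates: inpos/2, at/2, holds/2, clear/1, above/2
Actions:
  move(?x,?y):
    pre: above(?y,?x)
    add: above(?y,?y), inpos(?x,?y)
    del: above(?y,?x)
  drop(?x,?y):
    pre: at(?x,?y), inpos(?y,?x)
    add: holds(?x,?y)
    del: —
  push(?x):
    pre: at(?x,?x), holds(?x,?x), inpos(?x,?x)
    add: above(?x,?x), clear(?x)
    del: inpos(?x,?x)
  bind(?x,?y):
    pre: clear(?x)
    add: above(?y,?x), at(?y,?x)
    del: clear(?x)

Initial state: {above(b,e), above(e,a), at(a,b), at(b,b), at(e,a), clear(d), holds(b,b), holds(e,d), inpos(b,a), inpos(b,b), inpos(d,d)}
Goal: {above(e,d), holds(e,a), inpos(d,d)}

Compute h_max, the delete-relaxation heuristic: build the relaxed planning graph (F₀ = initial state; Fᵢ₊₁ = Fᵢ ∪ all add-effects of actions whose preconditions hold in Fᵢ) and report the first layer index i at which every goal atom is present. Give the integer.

2

F0 = init (11 atoms)
F1 = F0 ∪ {above(a,d), above(b,b), above(b,d), above(d,d), above(e,d), above(e,e), at(a,d), at(b,d), at(d,d), at(e,d), clear(b), holds(a,b), inpos(a,e), inpos(e,b)}  (25 atoms)
F2 = F1 ∪ {above(a,a), above(a,b), above(d,b), above(e,b), at(d,b), at(e,b), holds(d,d), holds(e,a), inpos(d,a), inpos(d,b), inpos(d,e)}  (36 atoms)
goal ⊆ F2  ⇒  h_max = 2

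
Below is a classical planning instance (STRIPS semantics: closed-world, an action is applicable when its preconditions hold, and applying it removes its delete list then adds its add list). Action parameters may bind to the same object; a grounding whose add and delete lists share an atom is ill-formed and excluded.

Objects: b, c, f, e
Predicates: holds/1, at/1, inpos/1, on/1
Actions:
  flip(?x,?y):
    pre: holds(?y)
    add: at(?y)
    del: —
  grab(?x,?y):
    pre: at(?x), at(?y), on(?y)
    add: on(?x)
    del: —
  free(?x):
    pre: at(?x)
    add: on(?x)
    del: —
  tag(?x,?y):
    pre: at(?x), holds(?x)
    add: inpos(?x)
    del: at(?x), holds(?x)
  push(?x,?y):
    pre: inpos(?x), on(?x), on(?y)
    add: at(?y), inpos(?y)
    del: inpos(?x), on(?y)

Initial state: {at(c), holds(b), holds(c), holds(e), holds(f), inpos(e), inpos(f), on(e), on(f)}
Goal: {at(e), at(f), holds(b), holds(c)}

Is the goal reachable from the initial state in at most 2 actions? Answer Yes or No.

Yes

1. flip(b,f)  →  {at(c), at(f), holds(b), holds(c), holds(e), holds(f), inpos(e), inpos(f), on(e), on(f)}
2. flip(b,e)  →  {at(c), at(e), at(f), holds(b), holds(c), holds(e), holds(f), inpos(e), inpos(f), on(e), on(f)}
optimal plan length = 2; 2 ≤ 2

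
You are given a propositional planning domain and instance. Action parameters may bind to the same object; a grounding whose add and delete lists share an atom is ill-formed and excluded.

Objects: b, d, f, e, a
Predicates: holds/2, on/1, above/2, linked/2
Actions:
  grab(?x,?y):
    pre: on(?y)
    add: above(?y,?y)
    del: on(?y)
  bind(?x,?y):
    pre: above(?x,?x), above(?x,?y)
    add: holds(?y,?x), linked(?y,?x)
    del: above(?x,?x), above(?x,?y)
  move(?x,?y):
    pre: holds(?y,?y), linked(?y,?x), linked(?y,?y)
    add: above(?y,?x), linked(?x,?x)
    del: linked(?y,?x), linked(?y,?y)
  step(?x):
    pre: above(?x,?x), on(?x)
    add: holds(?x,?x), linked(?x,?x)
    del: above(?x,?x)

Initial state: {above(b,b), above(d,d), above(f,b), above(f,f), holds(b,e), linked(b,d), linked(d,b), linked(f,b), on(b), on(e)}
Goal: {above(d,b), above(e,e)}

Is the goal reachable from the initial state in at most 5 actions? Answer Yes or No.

Yes

1. grab(b,e)  →  {above(b,b), above(d,d), above(e,e), above(f,b), above(f,f), holds(b,e), linked(b,d), linked(d,b), linked(f,b), on(b)}
2. bind(d,d)  →  {above(b,b), above(e,e), above(f,b), above(f,f), holds(b,e), holds(d,d), linked(b,d), linked(d,b), linked(d,d), linked(f,b), on(b)}
3. move(b,d)  →  {above(b,b), above(d,b), above(e,e), above(f,b), above(f,f), holds(b,e), holds(d,d), linked(b,b), linked(b,d), linked(f,b), on(b)}
optimal plan length = 3; 3 ≤ 5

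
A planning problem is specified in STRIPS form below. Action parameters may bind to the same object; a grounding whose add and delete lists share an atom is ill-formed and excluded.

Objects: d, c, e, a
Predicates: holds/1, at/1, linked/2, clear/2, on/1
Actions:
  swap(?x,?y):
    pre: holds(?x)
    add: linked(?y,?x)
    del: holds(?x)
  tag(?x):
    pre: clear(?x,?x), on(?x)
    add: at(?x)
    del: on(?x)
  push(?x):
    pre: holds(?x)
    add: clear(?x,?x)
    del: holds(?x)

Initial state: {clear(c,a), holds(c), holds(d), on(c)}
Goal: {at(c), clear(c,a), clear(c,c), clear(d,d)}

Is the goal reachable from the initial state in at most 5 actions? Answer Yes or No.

Yes

1. push(d)  →  {clear(c,a), clear(d,d), holds(c), on(c)}
2. push(c)  →  {clear(c,a), clear(c,c), clear(d,d), on(c)}
3. tag(c)  →  {at(c), clear(c,a), clear(c,c), clear(d,d)}
optimal plan length = 3; 3 ≤ 5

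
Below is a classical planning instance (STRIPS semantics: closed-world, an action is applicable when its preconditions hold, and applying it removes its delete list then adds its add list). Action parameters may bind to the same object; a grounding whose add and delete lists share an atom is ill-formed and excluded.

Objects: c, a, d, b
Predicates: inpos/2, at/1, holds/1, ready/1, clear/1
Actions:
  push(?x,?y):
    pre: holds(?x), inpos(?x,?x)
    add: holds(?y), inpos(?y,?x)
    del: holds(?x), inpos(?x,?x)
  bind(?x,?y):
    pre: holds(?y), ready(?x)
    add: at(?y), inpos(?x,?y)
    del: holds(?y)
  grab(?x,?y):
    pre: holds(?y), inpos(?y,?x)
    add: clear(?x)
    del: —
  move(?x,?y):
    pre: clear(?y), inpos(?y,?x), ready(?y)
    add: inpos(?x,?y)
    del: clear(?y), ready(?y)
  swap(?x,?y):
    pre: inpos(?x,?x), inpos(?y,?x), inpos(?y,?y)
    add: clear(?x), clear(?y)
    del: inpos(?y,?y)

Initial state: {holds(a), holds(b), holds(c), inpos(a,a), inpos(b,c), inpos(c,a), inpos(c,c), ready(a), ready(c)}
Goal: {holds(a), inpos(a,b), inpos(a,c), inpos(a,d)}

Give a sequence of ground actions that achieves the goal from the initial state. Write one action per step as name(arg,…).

push(a,d); push(c,a); bind(a,d); bind(a,b)

1. push(a,d)  →  {holds(b), holds(c), holds(d), inpos(b,c), inpos(c,a), inpos(c,c), inpos(d,a), ready(a), ready(c)}
2. push(c,a)  →  {holds(a), holds(b), holds(d), inpos(a,c), inpos(b,c), inpos(c,a), inpos(d,a), ready(a), ready(c)}
3. bind(a,d)  →  {at(d), holds(a), holds(b), inpos(a,c), inpos(a,d), inpos(b,c), inpos(c,a), inpos(d,a), ready(a), ready(c)}
4. bind(a,b)  →  {at(b), at(d), holds(a), inpos(a,b), inpos(a,c), inpos(a,d), inpos(b,c), inpos(c,a), inpos(d,a), ready(a), ready(c)}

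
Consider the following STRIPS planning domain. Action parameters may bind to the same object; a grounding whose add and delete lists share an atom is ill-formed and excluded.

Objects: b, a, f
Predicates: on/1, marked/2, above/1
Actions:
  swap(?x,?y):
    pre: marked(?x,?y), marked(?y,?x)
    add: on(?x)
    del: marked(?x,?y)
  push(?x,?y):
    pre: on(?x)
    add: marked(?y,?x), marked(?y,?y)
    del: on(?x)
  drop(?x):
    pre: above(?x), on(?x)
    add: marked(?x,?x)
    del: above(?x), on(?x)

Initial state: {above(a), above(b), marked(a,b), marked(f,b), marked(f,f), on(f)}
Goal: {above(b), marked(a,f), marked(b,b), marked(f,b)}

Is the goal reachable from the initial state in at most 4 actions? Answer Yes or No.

Yes

1. push(f,b)  →  {above(a), above(b), marked(a,b), marked(b,b), marked(b,f), marked(f,b), marked(f,f)}
2. swap(f,f)  →  {above(a), above(b), marked(a,b), marked(b,b), marked(b,f), marked(f,b), on(f)}
3. push(f,a)  →  {above(a), above(b), marked(a,a), marked(a,b), marked(a,f), marked(b,b), marked(b,f), marked(f,b)}
optimal plan length = 3; 3 ≤ 4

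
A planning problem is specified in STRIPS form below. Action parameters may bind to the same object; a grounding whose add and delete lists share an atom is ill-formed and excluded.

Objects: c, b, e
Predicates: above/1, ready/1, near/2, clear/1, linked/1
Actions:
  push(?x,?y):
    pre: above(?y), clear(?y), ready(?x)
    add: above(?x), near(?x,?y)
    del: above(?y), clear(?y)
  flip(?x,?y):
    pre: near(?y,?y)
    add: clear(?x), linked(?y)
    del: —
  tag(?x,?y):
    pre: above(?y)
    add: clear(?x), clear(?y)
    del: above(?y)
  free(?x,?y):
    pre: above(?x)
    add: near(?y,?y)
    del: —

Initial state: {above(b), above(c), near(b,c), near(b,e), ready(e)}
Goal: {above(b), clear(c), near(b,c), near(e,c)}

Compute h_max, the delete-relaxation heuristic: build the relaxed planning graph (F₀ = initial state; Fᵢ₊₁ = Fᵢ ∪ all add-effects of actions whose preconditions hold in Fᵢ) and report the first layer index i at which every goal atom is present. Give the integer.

F0 = init (5 atoms)
F1 = F0 ∪ {clear(b), clear(c), clear(e), near(b,b), near(c,c), near(e,e)}  (11 atoms)
F2 = F1 ∪ {above(e), linked(b), linked(c), linked(e), near(e,b), near(e,c)}  (17 atoms)
goal ⊆ F2  ⇒  h_max = 2

2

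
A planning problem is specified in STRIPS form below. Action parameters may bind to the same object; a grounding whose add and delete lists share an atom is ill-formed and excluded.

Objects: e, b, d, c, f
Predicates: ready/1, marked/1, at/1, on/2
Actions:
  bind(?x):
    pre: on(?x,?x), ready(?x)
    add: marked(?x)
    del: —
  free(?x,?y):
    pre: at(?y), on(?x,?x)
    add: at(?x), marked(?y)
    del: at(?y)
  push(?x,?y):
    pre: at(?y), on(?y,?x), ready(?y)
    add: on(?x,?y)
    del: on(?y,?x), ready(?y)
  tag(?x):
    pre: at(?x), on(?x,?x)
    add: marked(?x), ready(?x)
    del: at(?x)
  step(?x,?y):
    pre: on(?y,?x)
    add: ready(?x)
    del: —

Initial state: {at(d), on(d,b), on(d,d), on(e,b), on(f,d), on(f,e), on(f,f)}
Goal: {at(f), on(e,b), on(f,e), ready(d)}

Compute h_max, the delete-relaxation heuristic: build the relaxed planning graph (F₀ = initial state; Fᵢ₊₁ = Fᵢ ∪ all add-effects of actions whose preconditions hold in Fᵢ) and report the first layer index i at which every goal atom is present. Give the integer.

1

F0 = init (7 atoms)
F1 = F0 ∪ {at(f), marked(d), ready(b), ready(d), ready(e), ready(f)}  (13 atoms)
goal ⊆ F1  ⇒  h_max = 1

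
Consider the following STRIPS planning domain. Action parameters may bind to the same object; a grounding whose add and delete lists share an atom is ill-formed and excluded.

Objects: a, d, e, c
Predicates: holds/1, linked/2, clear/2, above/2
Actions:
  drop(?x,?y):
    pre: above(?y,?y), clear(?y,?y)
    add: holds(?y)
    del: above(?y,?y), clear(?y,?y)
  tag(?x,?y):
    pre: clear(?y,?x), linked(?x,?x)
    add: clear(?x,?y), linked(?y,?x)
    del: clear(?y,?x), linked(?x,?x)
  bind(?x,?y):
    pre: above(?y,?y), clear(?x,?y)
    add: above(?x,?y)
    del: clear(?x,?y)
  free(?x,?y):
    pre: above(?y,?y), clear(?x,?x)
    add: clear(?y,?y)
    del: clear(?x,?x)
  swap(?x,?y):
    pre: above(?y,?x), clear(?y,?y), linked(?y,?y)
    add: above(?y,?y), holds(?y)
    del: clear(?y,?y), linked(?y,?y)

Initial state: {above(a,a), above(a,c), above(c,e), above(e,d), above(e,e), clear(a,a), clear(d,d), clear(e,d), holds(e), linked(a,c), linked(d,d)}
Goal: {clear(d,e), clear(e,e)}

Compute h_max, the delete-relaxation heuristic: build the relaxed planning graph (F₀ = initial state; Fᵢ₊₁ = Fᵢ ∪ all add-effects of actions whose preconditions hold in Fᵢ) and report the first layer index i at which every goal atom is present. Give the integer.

1

F0 = init (11 atoms)
F1 = F0 ∪ {clear(d,e), clear(e,e), holds(a), linked(e,d)}  (15 atoms)
goal ⊆ F1  ⇒  h_max = 1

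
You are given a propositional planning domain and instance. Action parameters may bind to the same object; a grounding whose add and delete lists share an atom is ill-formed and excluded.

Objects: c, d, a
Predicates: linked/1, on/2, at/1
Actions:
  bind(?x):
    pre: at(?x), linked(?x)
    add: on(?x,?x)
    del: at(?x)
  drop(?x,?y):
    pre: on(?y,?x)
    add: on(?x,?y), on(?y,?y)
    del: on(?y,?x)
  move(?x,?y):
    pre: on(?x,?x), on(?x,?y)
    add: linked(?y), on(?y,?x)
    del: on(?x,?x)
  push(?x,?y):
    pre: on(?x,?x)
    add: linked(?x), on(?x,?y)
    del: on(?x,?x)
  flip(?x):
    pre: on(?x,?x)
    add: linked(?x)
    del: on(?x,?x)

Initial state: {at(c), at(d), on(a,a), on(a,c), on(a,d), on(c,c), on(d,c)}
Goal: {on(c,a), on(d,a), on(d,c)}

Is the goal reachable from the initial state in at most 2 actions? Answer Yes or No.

1. drop(c,a)  →  {at(c), at(d), on(a,a), on(a,d), on(c,a), on(c,c), on(d,c)}
2. drop(d,a)  →  {at(c), at(d), on(a,a), on(c,a), on(c,c), on(d,a), on(d,c)}
optimal plan length = 2; 2 ≤ 2

Yes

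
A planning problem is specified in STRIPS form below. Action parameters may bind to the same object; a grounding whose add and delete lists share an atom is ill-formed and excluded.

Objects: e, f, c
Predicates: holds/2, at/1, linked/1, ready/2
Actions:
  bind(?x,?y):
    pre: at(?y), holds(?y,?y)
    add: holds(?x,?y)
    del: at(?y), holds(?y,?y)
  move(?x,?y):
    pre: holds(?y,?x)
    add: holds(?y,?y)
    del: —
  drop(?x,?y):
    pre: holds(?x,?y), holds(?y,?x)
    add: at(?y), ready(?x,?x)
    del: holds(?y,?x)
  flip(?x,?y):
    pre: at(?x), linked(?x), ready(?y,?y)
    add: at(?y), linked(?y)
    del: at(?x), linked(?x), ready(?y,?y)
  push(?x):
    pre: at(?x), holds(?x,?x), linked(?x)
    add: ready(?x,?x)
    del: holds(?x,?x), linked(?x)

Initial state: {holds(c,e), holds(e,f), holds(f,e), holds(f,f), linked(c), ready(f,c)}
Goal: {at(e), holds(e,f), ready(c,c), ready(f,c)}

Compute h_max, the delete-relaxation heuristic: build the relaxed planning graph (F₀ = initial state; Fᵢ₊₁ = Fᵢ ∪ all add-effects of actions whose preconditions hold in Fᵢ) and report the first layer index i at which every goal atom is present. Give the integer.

2

F0 = init (6 atoms)
F1 = F0 ∪ {at(e), at(f), holds(c,c), holds(e,e), ready(e,e), ready(f,f)}  (12 atoms)
F2 = F1 ∪ {at(c), holds(c,f), ready(c,c)}  (15 atoms)
goal ⊆ F2  ⇒  h_max = 2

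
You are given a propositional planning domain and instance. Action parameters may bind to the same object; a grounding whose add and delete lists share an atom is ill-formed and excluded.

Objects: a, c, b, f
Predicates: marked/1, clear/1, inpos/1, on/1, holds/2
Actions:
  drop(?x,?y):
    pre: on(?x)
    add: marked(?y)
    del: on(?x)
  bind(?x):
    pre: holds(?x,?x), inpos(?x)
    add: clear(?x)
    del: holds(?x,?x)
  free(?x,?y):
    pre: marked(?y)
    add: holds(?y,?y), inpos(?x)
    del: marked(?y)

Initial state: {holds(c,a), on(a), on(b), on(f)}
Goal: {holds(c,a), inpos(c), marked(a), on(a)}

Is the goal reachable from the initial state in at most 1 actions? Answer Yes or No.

1. drop(b,a)  →  {holds(c,a), marked(a), on(a), on(f)}
2. drop(f,c)  →  {holds(c,a), marked(a), marked(c), on(a)}
3. free(c,c)  →  {holds(c,a), holds(c,c), inpos(c), marked(a), on(a)}
optimal plan length = 3; 3 > 1

No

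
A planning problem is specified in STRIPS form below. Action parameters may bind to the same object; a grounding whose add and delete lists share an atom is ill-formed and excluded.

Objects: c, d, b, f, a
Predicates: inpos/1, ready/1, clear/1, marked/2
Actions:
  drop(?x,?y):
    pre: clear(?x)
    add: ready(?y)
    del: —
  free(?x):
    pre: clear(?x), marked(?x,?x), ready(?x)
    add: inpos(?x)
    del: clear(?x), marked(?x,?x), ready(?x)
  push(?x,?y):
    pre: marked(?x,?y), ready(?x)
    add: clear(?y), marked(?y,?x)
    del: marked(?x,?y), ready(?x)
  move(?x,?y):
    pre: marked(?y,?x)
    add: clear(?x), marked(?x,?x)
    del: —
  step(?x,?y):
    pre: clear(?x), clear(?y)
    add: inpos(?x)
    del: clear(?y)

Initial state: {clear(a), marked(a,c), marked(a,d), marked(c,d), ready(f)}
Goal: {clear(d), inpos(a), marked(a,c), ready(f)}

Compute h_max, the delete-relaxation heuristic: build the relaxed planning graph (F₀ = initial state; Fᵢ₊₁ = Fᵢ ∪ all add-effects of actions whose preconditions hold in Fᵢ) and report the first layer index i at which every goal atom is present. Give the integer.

1

F0 = init (5 atoms)
F1 = F0 ∪ {clear(c), clear(d), inpos(a), marked(c,c), marked(d,d), ready(a), ready(b), ready(c), ready(d)}  (14 atoms)
goal ⊆ F1  ⇒  h_max = 1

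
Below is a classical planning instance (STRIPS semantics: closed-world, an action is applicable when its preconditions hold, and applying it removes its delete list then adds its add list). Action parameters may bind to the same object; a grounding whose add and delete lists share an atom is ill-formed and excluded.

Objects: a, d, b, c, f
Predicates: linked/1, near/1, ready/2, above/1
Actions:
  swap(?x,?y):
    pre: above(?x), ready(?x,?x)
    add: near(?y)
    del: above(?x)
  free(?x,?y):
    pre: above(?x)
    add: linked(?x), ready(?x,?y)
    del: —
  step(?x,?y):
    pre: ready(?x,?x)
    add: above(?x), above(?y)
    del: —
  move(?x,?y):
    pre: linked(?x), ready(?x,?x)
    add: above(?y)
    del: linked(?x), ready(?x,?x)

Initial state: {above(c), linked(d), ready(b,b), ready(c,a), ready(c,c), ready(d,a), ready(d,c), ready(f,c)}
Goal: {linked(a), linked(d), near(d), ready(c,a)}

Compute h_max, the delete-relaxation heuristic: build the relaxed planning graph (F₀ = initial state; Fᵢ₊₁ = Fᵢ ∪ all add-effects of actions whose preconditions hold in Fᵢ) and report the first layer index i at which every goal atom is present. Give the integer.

F0 = init (8 atoms)
F1 = F0 ∪ {above(a), above(b), above(d), above(f), linked(c), near(a), near(b), near(c), near(d), near(f), ready(c,b), ready(c,d), ready(c,f)}  (21 atoms)
F2 = F1 ∪ {linked(a), linked(b), linked(f), ready(a,a), ready(a,b), ready(a,c), ready(a,d), ready(a,f), ready(b,a), ready(b,c), ready(b,d), ready(b,f), ready(d,b), ready(d,d), ready(d,f), ready(f,a), ready(f,b), ready(f,d), ready(f,f)}  (40 atoms)
goal ⊆ F2  ⇒  h_max = 2

2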